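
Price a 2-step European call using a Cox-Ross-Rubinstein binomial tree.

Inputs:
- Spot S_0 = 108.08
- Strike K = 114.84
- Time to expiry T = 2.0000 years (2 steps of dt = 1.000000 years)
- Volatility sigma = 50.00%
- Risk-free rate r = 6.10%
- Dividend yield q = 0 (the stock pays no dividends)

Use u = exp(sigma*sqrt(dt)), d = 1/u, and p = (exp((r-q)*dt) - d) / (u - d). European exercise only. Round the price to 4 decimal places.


Answer: Price = V(0,0) = 30.3731

Derivation:
dt = T/N = 1.000000
u = exp(sigma*sqrt(dt)) = 1.648721; d = 1/u = 0.606531
p = (exp((r-q)*dt) - d) / (u - d) = 0.437893
Discount per step: exp(-r*dt) = 0.940823
Stock lattice S(k, i) with i counting down-moves:
  k=0: S(0,0) = 108.0800
  k=1: S(1,0) = 178.1938; S(1,1) = 65.5538
  k=2: S(2,0) = 293.7919; S(2,1) = 108.0800; S(2,2) = 39.7604
Terminal payoffs V(N, i) = max(S_T - K, 0):
  V(2,0) = 178.951900; V(2,1) = 0.000000; V(2,2) = 0.000000
Backward induction: V(k, i) = exp(-r*dt) * [p * V(k+1, i) + (1-p) * V(k+1, i+1)].
  V(1,0) = exp(-r*dt) * [p*178.951900 + (1-p)*0.000000] = 73.724633
  V(1,1) = exp(-r*dt) * [p*0.000000 + (1-p)*0.000000] = 0.000000
  V(0,0) = exp(-r*dt) * [p*73.724633 + (1-p)*0.000000] = 30.373087


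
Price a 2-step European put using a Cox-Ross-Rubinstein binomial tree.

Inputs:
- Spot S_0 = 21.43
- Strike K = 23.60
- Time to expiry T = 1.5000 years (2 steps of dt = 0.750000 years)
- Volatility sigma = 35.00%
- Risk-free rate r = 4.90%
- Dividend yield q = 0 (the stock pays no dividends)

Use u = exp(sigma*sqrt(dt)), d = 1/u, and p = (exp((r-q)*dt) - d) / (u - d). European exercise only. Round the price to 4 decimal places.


dt = T/N = 0.750000
u = exp(sigma*sqrt(dt)) = 1.354062; d = 1/u = 0.738519
p = (exp((r-q)*dt) - d) / (u - d) = 0.485612
Discount per step: exp(-r*dt) = 0.963917
Stock lattice S(k, i) with i counting down-moves:
  k=0: S(0,0) = 21.4300
  k=1: S(1,0) = 29.0175; S(1,1) = 15.8265
  k=2: S(2,0) = 39.2916; S(2,1) = 21.4300; S(2,2) = 11.6881
Terminal payoffs V(N, i) = max(K - S_T, 0):
  V(2,0) = 0.000000; V(2,1) = 2.170000; V(2,2) = 11.911867
Backward induction: V(k, i) = exp(-r*dt) * [p * V(k+1, i) + (1-p) * V(k+1, i+1)].
  V(1,0) = exp(-r*dt) * [p*0.000000 + (1-p)*2.170000] = 1.075946
  V(1,1) = exp(-r*dt) * [p*2.170000 + (1-p)*11.911867] = 6.921988
  V(0,0) = exp(-r*dt) * [p*1.075946 + (1-p)*6.921988] = 3.935753

Answer: Price = V(0,0) = 3.9358


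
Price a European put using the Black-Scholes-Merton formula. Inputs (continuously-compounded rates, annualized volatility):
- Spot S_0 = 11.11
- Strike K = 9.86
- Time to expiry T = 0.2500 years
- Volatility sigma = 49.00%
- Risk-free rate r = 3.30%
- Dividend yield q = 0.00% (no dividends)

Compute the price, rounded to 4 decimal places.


Answer: Price = 0.4870

Derivation:
d1 = (ln(S/K) + (r - q + 0.5*sigma^2) * T) / (sigma * sqrt(T)) = 0.64335484
d2 = d1 - sigma * sqrt(T) = 0.39835484
exp(-rT) = 0.99178394; exp(-qT) = 1.00000000
P = K * exp(-rT) * N(-d2) - S_0 * exp(-qT) * N(-d1)
N(-d1) = 0.25999694; N(-d2) = 0.34518432
P = 9.8600 * 0.99178394 * 0.34518432 - 11.1100 * 1.00000000 * 0.25999694 = 0.4870


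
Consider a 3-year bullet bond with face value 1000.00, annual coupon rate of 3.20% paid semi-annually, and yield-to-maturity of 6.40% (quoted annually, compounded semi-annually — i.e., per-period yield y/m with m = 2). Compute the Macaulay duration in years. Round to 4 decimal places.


Answer: Macaulay duration = 2.8779 years

Derivation:
Coupon per period c = face * coupon_rate / m = 16.000000
Periods per year m = 2; per-period yield y/m = 0.032000
Number of cashflows N = 6
Cashflows (t years, CF_t, discount factor 1/(1+y/m)^(m*t), PV):
  t = 0.5000: CF_t = 16.000000, DF = 0.968992, PV = 15.503876
  t = 1.0000: CF_t = 16.000000, DF = 0.938946, PV = 15.023136
  t = 1.5000: CF_t = 16.000000, DF = 0.909831, PV = 14.557302
  t = 2.0000: CF_t = 16.000000, DF = 0.881620, PV = 14.105913
  t = 2.5000: CF_t = 16.000000, DF = 0.854283, PV = 13.668520
  t = 3.0000: CF_t = 1016.000000, DF = 0.827793, PV = 841.037817
Price P = sum_t PV_t = 913.896564
Macaulay numerator sum_t t * PV_t:
  t * PV_t at t = 0.5000: 7.751938
  t * PV_t at t = 1.0000: 15.023136
  t * PV_t at t = 1.5000: 21.835953
  t * PV_t at t = 2.0000: 28.211826
  t * PV_t at t = 2.5000: 34.171300
  t * PV_t at t = 3.0000: 2523.113451
Macaulay duration D = (sum_t t * PV_t) / P = 2630.107604 / 913.896564 = 2.877905


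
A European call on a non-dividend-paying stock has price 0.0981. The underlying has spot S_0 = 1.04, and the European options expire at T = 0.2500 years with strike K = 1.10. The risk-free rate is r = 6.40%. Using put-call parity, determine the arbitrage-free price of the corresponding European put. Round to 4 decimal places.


Answer: Put price = 0.1406

Derivation:
Put-call parity: C - P = S_0 * exp(-qT) - K * exp(-rT).
S_0 * exp(-qT) = 1.0400 * 1.00000000 = 1.04000000
K * exp(-rT) = 1.1000 * 0.98412732 = 1.08254005
P = C - S*exp(-qT) + K*exp(-rT)
P = 0.0981 - 1.04000000 + 1.08254005 = 0.1406


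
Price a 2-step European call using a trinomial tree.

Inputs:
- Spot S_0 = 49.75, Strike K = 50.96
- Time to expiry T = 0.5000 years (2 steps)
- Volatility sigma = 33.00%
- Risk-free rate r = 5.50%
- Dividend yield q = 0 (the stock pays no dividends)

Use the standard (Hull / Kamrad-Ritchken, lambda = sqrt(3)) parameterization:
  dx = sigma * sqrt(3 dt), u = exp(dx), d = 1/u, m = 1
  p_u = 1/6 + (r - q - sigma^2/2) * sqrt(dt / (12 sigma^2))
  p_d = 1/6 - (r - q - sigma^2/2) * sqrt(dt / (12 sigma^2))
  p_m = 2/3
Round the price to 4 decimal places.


Answer: Price = V(0,0) = 4.3081

Derivation:
dt = T/N = 0.250000; dx = sigma*sqrt(3*dt) = 0.285788
u = exp(dx) = 1.330811; d = 1/u = 0.751422
p_u = 0.166907, p_m = 0.666667, p_d = 0.166426
Discount per step: exp(-r*dt) = 0.986344
Stock lattice S(k, j) with j the centered position index:
  k=0: S(0,+0) = 49.7500
  k=1: S(1,-1) = 37.3832; S(1,+0) = 49.7500; S(1,+1) = 66.2078
  k=2: S(2,-2) = 28.0906; S(2,-1) = 37.3832; S(2,+0) = 49.7500; S(2,+1) = 66.2078; S(2,+2) = 88.1101
Terminal payoffs V(N, j) = max(S_T - K, 0):
  V(2,-2) = 0.000000; V(2,-1) = 0.000000; V(2,+0) = 0.000000; V(2,+1) = 15.247837; V(2,+2) = 37.150105
Backward induction: V(k, j) = exp(-r*dt) * [p_u * V(k+1, j+1) + p_m * V(k+1, j) + p_d * V(k+1, j-1)]
  V(1,-1) = exp(-r*dt) * [p_u*0.000000 + p_m*0.000000 + p_d*0.000000] = 0.000000
  V(1,+0) = exp(-r*dt) * [p_u*15.247837 + p_m*0.000000 + p_d*0.000000] = 2.510220
  V(1,+1) = exp(-r*dt) * [p_u*37.150105 + p_m*15.247837 + p_d*0.000000] = 16.142356
  V(0,+0) = exp(-r*dt) * [p_u*16.142356 + p_m*2.510220 + p_d*0.000000] = 4.308110


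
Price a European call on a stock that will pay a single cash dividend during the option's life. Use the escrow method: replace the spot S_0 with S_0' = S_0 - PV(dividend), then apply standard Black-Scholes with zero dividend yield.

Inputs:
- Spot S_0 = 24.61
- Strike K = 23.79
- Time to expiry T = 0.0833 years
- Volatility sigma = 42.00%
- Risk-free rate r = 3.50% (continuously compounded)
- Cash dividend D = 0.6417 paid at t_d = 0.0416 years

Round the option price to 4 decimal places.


Answer: Price = 1.2809

Derivation:
PV(D) = D * exp(-r * t_d) = 0.6417 * 0.99854506 = 0.64076636
S_0' = S_0 - PV(D) = 24.6100 - 0.64076636 = 23.96923364
d1 = (ln(S_0'/K) + (r + sigma^2/2)*T) / (sigma*sqrt(T)) = 0.14657988
d2 = d1 - sigma*sqrt(T) = 0.02536058
exp(-rT) = 0.99708875
N(d1) = 0.55826818; N(d2) = 0.51011632
C = S_0' * N(d1) - K * exp(-rT) * N(d2) = 23.96923364 * 0.55826818 - 23.7900 * 0.99708875 * 0.51011632 = 1.2809


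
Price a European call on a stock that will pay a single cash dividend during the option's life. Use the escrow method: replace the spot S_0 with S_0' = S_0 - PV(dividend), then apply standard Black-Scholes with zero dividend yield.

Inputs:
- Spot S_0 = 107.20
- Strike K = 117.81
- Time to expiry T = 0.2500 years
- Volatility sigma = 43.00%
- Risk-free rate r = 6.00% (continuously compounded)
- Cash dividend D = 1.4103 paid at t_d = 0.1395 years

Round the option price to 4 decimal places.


Answer: Price = 5.2307

Derivation:
PV(D) = D * exp(-r * t_d) = 1.4103 * 0.99166493 = 1.39854505
S_0' = S_0 - PV(D) = 107.2000 - 1.39854505 = 105.80145495
d1 = (ln(S_0'/K) + (r + sigma^2/2)*T) / (sigma*sqrt(T)) = -0.32277389
d2 = d1 - sigma*sqrt(T) = -0.53777389
exp(-rT) = 0.98511194
N(d1) = 0.37343324; N(d2) = 0.29536658
C = S_0' * N(d1) - K * exp(-rT) * N(d2) = 105.80145495 * 0.37343324 - 117.8100 * 0.98511194 * 0.29536658 = 5.2307


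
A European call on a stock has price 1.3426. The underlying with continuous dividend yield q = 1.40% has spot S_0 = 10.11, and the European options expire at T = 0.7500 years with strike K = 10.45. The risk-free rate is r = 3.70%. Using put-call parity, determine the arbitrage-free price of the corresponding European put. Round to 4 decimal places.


Answer: Put price = 1.5022

Derivation:
Put-call parity: C - P = S_0 * exp(-qT) - K * exp(-rT).
S_0 * exp(-qT) = 10.1100 * 0.98955493 = 10.00440037
K * exp(-rT) = 10.4500 * 0.97263149 = 10.16399912
P = C - S*exp(-qT) + K*exp(-rT)
P = 1.3426 - 10.00440037 + 10.16399912 = 1.5022


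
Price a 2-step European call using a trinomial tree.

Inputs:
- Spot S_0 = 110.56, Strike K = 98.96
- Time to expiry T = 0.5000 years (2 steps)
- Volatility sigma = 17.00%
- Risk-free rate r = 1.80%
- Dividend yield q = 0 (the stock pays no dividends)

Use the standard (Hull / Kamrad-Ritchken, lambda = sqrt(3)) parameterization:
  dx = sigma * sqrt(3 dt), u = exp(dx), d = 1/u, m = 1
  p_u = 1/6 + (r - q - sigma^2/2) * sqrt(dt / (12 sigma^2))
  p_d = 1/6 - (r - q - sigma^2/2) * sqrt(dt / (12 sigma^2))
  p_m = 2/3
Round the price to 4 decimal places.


dt = T/N = 0.250000; dx = sigma*sqrt(3*dt) = 0.147224
u = exp(dx) = 1.158614; d = 1/u = 0.863100
p_u = 0.169681, p_m = 0.666667, p_d = 0.163653
Discount per step: exp(-r*dt) = 0.995510
Stock lattice S(k, j) with j the centered position index:
  k=0: S(0,+0) = 110.5600
  k=1: S(1,-1) = 95.4244; S(1,+0) = 110.5600; S(1,+1) = 128.0963
  k=2: S(2,-2) = 82.3608; S(2,-1) = 95.4244; S(2,+0) = 110.5600; S(2,+1) = 128.0963; S(2,+2) = 148.4142
Terminal payoffs V(N, j) = max(S_T - K, 0):
  V(2,-2) = 0.000000; V(2,-1) = 0.000000; V(2,+0) = 11.600000; V(2,+1) = 29.136345; V(2,+2) = 49.454198
Backward induction: V(k, j) = exp(-r*dt) * [p_u * V(k+1, j+1) + p_m * V(k+1, j) + p_d * V(k+1, j-1)]
  V(1,-1) = exp(-r*dt) * [p_u*11.600000 + p_m*0.000000 + p_d*0.000000] = 1.959460
  V(1,+0) = exp(-r*dt) * [p_u*29.136345 + p_m*11.600000 + p_d*0.000000] = 12.620292
  V(1,+1) = exp(-r*dt) * [p_u*49.454198 + p_m*29.136345 + p_d*11.600000] = 29.580614
  V(0,+0) = exp(-r*dt) * [p_u*29.580614 + p_m*12.620292 + p_d*1.959460] = 13.691708

Answer: Price = V(0,0) = 13.6917


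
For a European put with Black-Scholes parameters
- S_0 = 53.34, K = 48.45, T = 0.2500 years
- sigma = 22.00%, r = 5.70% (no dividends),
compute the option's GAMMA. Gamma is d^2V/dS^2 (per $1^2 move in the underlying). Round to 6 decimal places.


Answer: Gamma = 0.038823

Derivation:
d1 = 1.0586743674; d2 = 0.9486743674
phi(d1) = 0.2277892906; exp(-qT) = 1.0000000000; exp(-rT) = 0.9858510507
Gamma = exp(-qT) * phi(d1) / (S * sigma * sqrt(T)) = 1.0000000000 * 0.2277892906 / (53.3400 * 0.2200 * 0.5000000000) = 0.038823


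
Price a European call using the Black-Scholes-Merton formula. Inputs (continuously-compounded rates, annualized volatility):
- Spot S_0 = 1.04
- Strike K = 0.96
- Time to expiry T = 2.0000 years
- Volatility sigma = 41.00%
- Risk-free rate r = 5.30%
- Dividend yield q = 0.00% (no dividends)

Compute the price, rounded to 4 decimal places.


Answer: Price = 0.3161

Derivation:
d1 = (ln(S/K) + (r - q + 0.5*sigma^2) * T) / (sigma * sqrt(T)) = 0.61077246
d2 = d1 - sigma * sqrt(T) = 0.03094490
exp(-rT) = 0.89942465; exp(-qT) = 1.00000000
C = S_0 * exp(-qT) * N(d1) - K * exp(-rT) * N(d2)
N(d1) = 0.72932489; N(d2) = 0.51234326
C = 1.0400 * 1.00000000 * 0.72932489 - 0.9600 * 0.89942465 * 0.51234326 = 0.3161


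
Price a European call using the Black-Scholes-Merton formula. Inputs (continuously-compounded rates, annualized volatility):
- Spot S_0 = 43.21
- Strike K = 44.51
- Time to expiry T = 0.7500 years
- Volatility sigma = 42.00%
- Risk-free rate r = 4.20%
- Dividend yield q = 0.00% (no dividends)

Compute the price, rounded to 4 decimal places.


Answer: Price = 6.2701

Derivation:
d1 = (ln(S/K) + (r - q + 0.5*sigma^2) * T) / (sigma * sqrt(T)) = 0.18697369
d2 = d1 - sigma * sqrt(T) = -0.17675698
exp(-rT) = 0.96899096; exp(-qT) = 1.00000000
C = S_0 * exp(-qT) * N(d1) - K * exp(-rT) * N(d2)
N(d1) = 0.57415937; N(d2) = 0.42984964
C = 43.2100 * 1.00000000 * 0.57415937 - 44.5100 * 0.96899096 * 0.42984964 = 6.2701


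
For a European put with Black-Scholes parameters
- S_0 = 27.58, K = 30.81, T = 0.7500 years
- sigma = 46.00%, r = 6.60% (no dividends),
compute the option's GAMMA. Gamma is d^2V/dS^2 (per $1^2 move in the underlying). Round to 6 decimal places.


Answer: Gamma = 0.036273

Derivation:
d1 = 0.0454388713; d2 = -0.3529328144
phi(d1) = 0.3985306466; exp(-qT) = 1.0000000000; exp(-rT) = 0.9517051581
Gamma = exp(-qT) * phi(d1) / (S * sigma * sqrt(T)) = 1.0000000000 * 0.3985306466 / (27.5800 * 0.4600 * 0.8660254038) = 0.036273


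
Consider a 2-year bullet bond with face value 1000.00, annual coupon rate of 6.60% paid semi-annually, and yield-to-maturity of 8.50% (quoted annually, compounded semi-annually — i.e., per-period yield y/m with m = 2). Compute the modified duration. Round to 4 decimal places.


Coupon per period c = face * coupon_rate / m = 33.000000
Periods per year m = 2; per-period yield y/m = 0.042500
Number of cashflows N = 4
Cashflows (t years, CF_t, discount factor 1/(1+y/m)^(m*t), PV):
  t = 0.5000: CF_t = 33.000000, DF = 0.959233, PV = 31.654676
  t = 1.0000: CF_t = 33.000000, DF = 0.920127, PV = 30.364198
  t = 1.5000: CF_t = 33.000000, DF = 0.882616, PV = 29.126329
  t = 2.0000: CF_t = 1033.000000, DF = 0.846634, PV = 874.573003
Price P = sum_t PV_t = 965.718206
First compute Macaulay numerator sum_t t * PV_t:
  t * PV_t at t = 0.5000: 15.827338
  t * PV_t at t = 1.0000: 30.364198
  t * PV_t at t = 1.5000: 43.689493
  t * PV_t at t = 2.0000: 1749.146005
Macaulay duration D = 1839.027035 / 965.718206 = 1.904310
Modified duration = D / (1 + y/m) = 1.904310 / (1 + 0.042500) = 1.826676

Answer: Modified duration = 1.8267


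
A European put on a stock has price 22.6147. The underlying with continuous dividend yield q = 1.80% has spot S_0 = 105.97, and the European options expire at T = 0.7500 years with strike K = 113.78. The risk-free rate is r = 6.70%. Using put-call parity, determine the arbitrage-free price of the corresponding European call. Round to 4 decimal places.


Answer: Call price = 18.9599

Derivation:
Put-call parity: C - P = S_0 * exp(-qT) - K * exp(-rT).
S_0 * exp(-qT) = 105.9700 * 0.98659072 = 104.54901821
K * exp(-rT) = 113.7800 * 0.95099165 = 108.20382958
C = P + S*exp(-qT) - K*exp(-rT)
C = 22.6147 + 104.54901821 - 108.20382958 = 18.9599


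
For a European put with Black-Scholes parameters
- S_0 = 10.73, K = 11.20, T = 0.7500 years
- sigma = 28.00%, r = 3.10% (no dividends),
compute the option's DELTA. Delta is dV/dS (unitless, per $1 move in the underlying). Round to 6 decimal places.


Answer: Delta = -0.483915

Derivation:
d1 = 0.0403311261; d2 = -0.2021559869
phi(d1) = 0.3986179526; exp(-qT) = 1.0000000000; exp(-rT) = 0.9770181987
N(-d1) = 0.4839145694
Delta = -exp(-qT) * N(-d1) = -1.0000000000 * 0.4839145694 = -0.483915


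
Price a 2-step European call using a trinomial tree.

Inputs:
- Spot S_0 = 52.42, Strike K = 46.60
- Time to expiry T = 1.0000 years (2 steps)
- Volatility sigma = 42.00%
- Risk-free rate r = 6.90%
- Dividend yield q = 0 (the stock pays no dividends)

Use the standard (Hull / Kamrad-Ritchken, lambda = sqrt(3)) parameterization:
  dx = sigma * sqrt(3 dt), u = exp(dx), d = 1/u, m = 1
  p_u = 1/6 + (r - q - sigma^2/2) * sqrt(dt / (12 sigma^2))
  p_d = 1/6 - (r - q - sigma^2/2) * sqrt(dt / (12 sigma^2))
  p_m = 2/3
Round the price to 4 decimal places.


dt = T/N = 0.500000; dx = sigma*sqrt(3*dt) = 0.514393
u = exp(dx) = 1.672623; d = 1/u = 0.597863
p_u = 0.157335, p_m = 0.666667, p_d = 0.175998
Discount per step: exp(-r*dt) = 0.966088
Stock lattice S(k, j) with j the centered position index:
  k=0: S(0,+0) = 52.4200
  k=1: S(1,-1) = 31.3400; S(1,+0) = 52.4200; S(1,+1) = 87.6789
  k=2: S(2,-2) = 18.7370; S(2,-1) = 31.3400; S(2,+0) = 52.4200; S(2,+1) = 87.6789; S(2,+2) = 146.6537
Terminal payoffs V(N, j) = max(S_T - K, 0):
  V(2,-2) = 0.000000; V(2,-1) = 0.000000; V(2,+0) = 5.820000; V(2,+1) = 41.078880; V(2,+2) = 100.053680
Backward induction: V(k, j) = exp(-r*dt) * [p_u * V(k+1, j+1) + p_m * V(k+1, j) + p_d * V(k+1, j-1)]
  V(1,-1) = exp(-r*dt) * [p_u*5.820000 + p_m*0.000000 + p_d*0.000000] = 0.884639
  V(1,+0) = exp(-r*dt) * [p_u*41.078880 + p_m*5.820000 + p_d*0.000000] = 9.992403
  V(1,+1) = exp(-r*dt) * [p_u*100.053680 + p_m*41.078880 + p_d*5.820000] = 42.654927
  V(0,+0) = exp(-r*dt) * [p_u*42.654927 + p_m*9.992403 + p_d*0.884639] = 13.069650

Answer: Price = V(0,0) = 13.0697


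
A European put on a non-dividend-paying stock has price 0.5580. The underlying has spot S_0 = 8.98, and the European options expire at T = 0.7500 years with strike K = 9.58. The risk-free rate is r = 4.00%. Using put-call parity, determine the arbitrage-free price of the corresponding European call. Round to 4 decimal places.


Answer: Call price = 0.2411

Derivation:
Put-call parity: C - P = S_0 * exp(-qT) - K * exp(-rT).
S_0 * exp(-qT) = 8.9800 * 1.00000000 = 8.98000000
K * exp(-rT) = 9.5800 * 0.97044553 = 9.29686821
C = P + S*exp(-qT) - K*exp(-rT)
C = 0.5580 + 8.98000000 - 9.29686821 = 0.2411


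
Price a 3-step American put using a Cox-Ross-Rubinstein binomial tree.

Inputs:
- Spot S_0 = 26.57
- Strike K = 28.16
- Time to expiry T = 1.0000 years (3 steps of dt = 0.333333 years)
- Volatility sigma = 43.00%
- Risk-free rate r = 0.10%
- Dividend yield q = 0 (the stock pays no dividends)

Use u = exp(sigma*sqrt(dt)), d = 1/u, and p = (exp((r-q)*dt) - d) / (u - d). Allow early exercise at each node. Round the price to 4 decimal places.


Answer: Price = V(0,0) = 5.8232

Derivation:
dt = T/N = 0.333333
u = exp(sigma*sqrt(dt)) = 1.281794; d = 1/u = 0.780157
p = (exp((r-q)*dt) - d) / (u - d) = 0.438916
Discount per step: exp(-r*dt) = 0.999667
Stock lattice S(k, i) with i counting down-moves:
  k=0: S(0,0) = 26.5700
  k=1: S(1,0) = 34.0573; S(1,1) = 20.7288
  k=2: S(2,0) = 43.6544; S(2,1) = 26.5700; S(2,2) = 16.1717
  k=3: S(3,0) = 55.9559; S(3,1) = 34.0573; S(3,2) = 20.7288; S(3,3) = 12.6164
Terminal payoffs V(N, i) = max(K - S_T, 0):
  V(3,0) = 0.000000; V(3,1) = 0.000000; V(3,2) = 7.431239; V(3,3) = 15.543558
Backward induction: V(k, i) = exp(-r*dt) * [p * V(k+1, i) + (1-p) * V(k+1, i+1)]; then take max(V_cont, immediate exercise) for American.
  V(2,0) = exp(-r*dt) * [p*0.000000 + (1-p)*0.000000] = 0.000000; exercise = 0.000000; V(2,0) = max -> 0.000000
  V(2,1) = exp(-r*dt) * [p*0.000000 + (1-p)*7.431239] = 4.168158; exercise = 1.590000; V(2,1) = max -> 4.168158
  V(2,2) = exp(-r*dt) * [p*7.431239 + (1-p)*15.543558] = 11.978935; exercise = 11.988321; V(2,2) = max -> 11.988321
  V(1,0) = exp(-r*dt) * [p*0.000000 + (1-p)*4.168158] = 2.337906; exercise = 0.000000; V(1,0) = max -> 2.337906
  V(1,1) = exp(-r*dt) * [p*4.168158 + (1-p)*11.988321] = 8.553072; exercise = 7.431239; V(1,1) = max -> 8.553072
  V(0,0) = exp(-r*dt) * [p*2.337906 + (1-p)*8.553072] = 5.823193; exercise = 1.590000; V(0,0) = max -> 5.823193


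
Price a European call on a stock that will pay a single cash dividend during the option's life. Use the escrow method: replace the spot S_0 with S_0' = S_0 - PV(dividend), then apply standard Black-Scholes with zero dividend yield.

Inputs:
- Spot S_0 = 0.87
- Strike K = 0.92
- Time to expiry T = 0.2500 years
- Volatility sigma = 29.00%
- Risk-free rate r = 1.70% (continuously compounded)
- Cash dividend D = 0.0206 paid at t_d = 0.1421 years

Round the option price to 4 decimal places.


PV(D) = D * exp(-r * t_d) = 0.0206 * 0.99758722 = 0.02055030
S_0' = S_0 - PV(D) = 0.8700 - 0.02055030 = 0.84944970
d1 = (ln(S_0'/K) + (r + sigma^2/2)*T) / (sigma*sqrt(T)) = -0.44843061
d2 = d1 - sigma*sqrt(T) = -0.59343061
exp(-rT) = 0.99575902
N(d1) = 0.32692123; N(d2) = 0.27644651
C = S_0' * N(d1) - K * exp(-rT) * N(d2) = 0.84944970 * 0.32692123 - 0.9200 * 0.99575902 * 0.27644651 = 0.0245

Answer: Price = 0.0245


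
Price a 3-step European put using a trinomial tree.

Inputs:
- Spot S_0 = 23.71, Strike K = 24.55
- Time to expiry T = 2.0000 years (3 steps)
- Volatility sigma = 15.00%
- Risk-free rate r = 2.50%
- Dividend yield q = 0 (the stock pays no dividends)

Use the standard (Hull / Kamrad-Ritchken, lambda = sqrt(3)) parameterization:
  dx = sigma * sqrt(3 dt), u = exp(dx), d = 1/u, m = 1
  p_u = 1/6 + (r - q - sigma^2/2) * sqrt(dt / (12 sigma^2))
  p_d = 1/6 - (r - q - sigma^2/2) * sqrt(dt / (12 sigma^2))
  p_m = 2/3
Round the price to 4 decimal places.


Answer: Price = V(0,0) = 1.7698

Derivation:
dt = T/N = 0.666667; dx = sigma*sqrt(3*dt) = 0.212132
u = exp(dx) = 1.236311; d = 1/u = 0.808858
p_u = 0.188273, p_m = 0.666667, p_d = 0.145061
Discount per step: exp(-r*dt) = 0.983471
Stock lattice S(k, j) with j the centered position index:
  k=0: S(0,+0) = 23.7100
  k=1: S(1,-1) = 19.1780; S(1,+0) = 23.7100; S(1,+1) = 29.3129
  k=2: S(2,-2) = 15.5123; S(2,-1) = 19.1780; S(2,+0) = 23.7100; S(2,+1) = 29.3129; S(2,+2) = 36.2399
  k=3: S(3,-3) = 12.5472; S(3,-2) = 15.5123; S(3,-1) = 19.1780; S(3,+0) = 23.7100; S(3,+1) = 29.3129; S(3,+2) = 36.2399; S(3,+3) = 44.8038
Terminal payoffs V(N, j) = max(K - S_T, 0):
  V(3,-3) = 12.002759; V(3,-2) = 9.037707; V(3,-1) = 5.371979; V(3,+0) = 0.840000; V(3,+1) = 0.000000; V(3,+2) = 0.000000; V(3,+3) = 0.000000
Backward induction: V(k, j) = exp(-r*dt) * [p_u * V(k+1, j+1) + p_m * V(k+1, j) + p_d * V(k+1, j-1)]
  V(2,-2) = exp(-r*dt) * [p_u*5.371979 + p_m*9.037707 + p_d*12.002759] = 8.632581
  V(2,-1) = exp(-r*dt) * [p_u*0.840000 + p_m*5.371979 + p_d*9.037707] = 4.967007
  V(2,+0) = exp(-r*dt) * [p_u*0.000000 + p_m*0.840000 + p_d*5.371979] = 1.317127
  V(2,+1) = exp(-r*dt) * [p_u*0.000000 + p_m*0.000000 + p_d*0.840000] = 0.119837
  V(2,+2) = exp(-r*dt) * [p_u*0.000000 + p_m*0.000000 + p_d*0.000000] = 0.000000
  V(1,-1) = exp(-r*dt) * [p_u*1.317127 + p_m*4.967007 + p_d*8.632581] = 4.732036
  V(1,+0) = exp(-r*dt) * [p_u*0.119837 + p_m*1.317127 + p_d*4.967007] = 1.594368
  V(1,+1) = exp(-r*dt) * [p_u*0.000000 + p_m*0.119837 + p_d*1.317127] = 0.266476
  V(0,+0) = exp(-r*dt) * [p_u*0.266476 + p_m*1.594368 + p_d*4.732036] = 1.769771


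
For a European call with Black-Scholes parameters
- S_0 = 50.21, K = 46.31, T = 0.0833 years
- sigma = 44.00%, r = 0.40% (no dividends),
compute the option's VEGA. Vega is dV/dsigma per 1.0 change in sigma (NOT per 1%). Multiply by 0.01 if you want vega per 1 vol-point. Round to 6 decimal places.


d1 = 0.7028251641; d2 = 0.5758335109
phi(d1) = 0.3116357819; exp(-qT) = 1.0000000000; exp(-rT) = 0.9996668555
Vega = S * exp(-qT) * phi(d1) * sqrt(T) = 50.2100 * 1.0000000000 * 0.3116357819 * 0.2886173938 = 4.516063

Answer: Vega = 4.516063


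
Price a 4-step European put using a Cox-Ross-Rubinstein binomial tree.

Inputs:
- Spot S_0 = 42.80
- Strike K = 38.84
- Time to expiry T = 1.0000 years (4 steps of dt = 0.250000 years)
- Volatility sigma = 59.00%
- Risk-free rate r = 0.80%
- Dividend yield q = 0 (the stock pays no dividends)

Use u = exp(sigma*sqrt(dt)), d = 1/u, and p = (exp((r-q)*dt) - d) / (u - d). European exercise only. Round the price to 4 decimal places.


Answer: Price = V(0,0) = 7.4621

Derivation:
dt = T/N = 0.250000
u = exp(sigma*sqrt(dt)) = 1.343126; d = 1/u = 0.744532
p = (exp((r-q)*dt) - d) / (u - d) = 0.430125
Discount per step: exp(-r*dt) = 0.998002
Stock lattice S(k, i) with i counting down-moves:
  k=0: S(0,0) = 42.8000
  k=1: S(1,0) = 57.4858; S(1,1) = 31.8660
  k=2: S(2,0) = 77.2107; S(2,1) = 42.8000; S(2,2) = 23.7252
  k=3: S(3,0) = 103.7037; S(3,1) = 57.4858; S(3,2) = 31.8660; S(3,3) = 17.6642
  k=4: S(4,0) = 139.2872; S(4,1) = 77.2107; S(4,2) = 42.8000; S(4,3) = 23.7252; S(4,4) = 13.1515
Terminal payoffs V(N, i) = max(K - S_T, 0):
  V(4,0) = 0.000000; V(4,1) = 0.000000; V(4,2) = 0.000000; V(4,3) = 15.114792; V(4,4) = 25.688470
Backward induction: V(k, i) = exp(-r*dt) * [p * V(k+1, i) + (1-p) * V(k+1, i+1)].
  V(3,0) = exp(-r*dt) * [p*0.000000 + (1-p)*0.000000] = 0.000000
  V(3,1) = exp(-r*dt) * [p*0.000000 + (1-p)*0.000000] = 0.000000
  V(3,2) = exp(-r*dt) * [p*0.000000 + (1-p)*15.114792] = 8.596336
  V(3,3) = exp(-r*dt) * [p*15.114792 + (1-p)*25.688470] = 21.098231
  V(2,0) = exp(-r*dt) * [p*0.000000 + (1-p)*0.000000] = 0.000000
  V(2,1) = exp(-r*dt) * [p*0.000000 + (1-p)*8.596336] = 4.889052
  V(2,2) = exp(-r*dt) * [p*8.596336 + (1-p)*21.098231] = 15.689447
  V(1,0) = exp(-r*dt) * [p*0.000000 + (1-p)*4.889052] = 2.780583
  V(1,1) = exp(-r*dt) * [p*4.889052 + (1-p)*15.689447] = 11.021864
  V(0,0) = exp(-r*dt) * [p*2.780583 + (1-p)*11.021864] = 7.462146


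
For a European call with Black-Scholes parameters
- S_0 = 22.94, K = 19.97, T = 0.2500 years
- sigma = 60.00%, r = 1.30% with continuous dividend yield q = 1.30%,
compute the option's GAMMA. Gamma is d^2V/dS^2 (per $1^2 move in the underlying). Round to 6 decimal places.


Answer: Gamma = 0.047908

Derivation:
d1 = 0.6121698809; d2 = 0.3121698809
phi(d1) = 0.3307757867; exp(-qT) = 0.9967552755; exp(-rT) = 0.9967552755
Gamma = exp(-qT) * phi(d1) / (S * sigma * sqrt(T)) = 0.9967552755 * 0.3307757867 / (22.9400 * 0.6000 * 0.5000000000) = 0.047908


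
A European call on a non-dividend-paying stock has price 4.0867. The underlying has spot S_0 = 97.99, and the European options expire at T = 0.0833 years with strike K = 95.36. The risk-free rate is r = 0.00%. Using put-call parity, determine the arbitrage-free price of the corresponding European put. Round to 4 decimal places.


Answer: Put price = 1.4567

Derivation:
Put-call parity: C - P = S_0 * exp(-qT) - K * exp(-rT).
S_0 * exp(-qT) = 97.9900 * 1.00000000 = 97.99000000
K * exp(-rT) = 95.3600 * 1.00000000 = 95.36000000
P = C - S*exp(-qT) + K*exp(-rT)
P = 4.0867 - 97.99000000 + 95.36000000 = 1.4567


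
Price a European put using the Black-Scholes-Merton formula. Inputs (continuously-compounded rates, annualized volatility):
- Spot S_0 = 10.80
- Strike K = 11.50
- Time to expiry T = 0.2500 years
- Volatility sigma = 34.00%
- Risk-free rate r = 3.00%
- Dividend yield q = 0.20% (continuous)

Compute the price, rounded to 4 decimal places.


d1 = (ln(S/K) + (r - q + 0.5*sigma^2) * T) / (sigma * sqrt(T)) = -0.24324060
d2 = d1 - sigma * sqrt(T) = -0.41324060
exp(-rT) = 0.99252805; exp(-qT) = 0.99950012
P = K * exp(-rT) * N(-d2) - S_0 * exp(-qT) * N(-d1)
N(-d1) = 0.59609049; N(-d2) = 0.66028483
P = 11.5000 * 0.99252805 * 0.66028483 - 10.8000 * 0.99950012 * 0.59609049 = 1.1020

Answer: Price = 1.1020


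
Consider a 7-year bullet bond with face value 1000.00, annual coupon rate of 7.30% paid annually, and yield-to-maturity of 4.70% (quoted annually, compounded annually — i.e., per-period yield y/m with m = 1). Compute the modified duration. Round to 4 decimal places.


Coupon per period c = face * coupon_rate / m = 73.000000
Periods per year m = 1; per-period yield y/m = 0.047000
Number of cashflows N = 7
Cashflows (t years, CF_t, discount factor 1/(1+y/m)^(m*t), PV):
  t = 1.0000: CF_t = 73.000000, DF = 0.955110, PV = 69.723018
  t = 2.0000: CF_t = 73.000000, DF = 0.912235, PV = 66.593141
  t = 3.0000: CF_t = 73.000000, DF = 0.871284, PV = 63.603764
  t = 4.0000: CF_t = 73.000000, DF = 0.832172, PV = 60.748580
  t = 5.0000: CF_t = 73.000000, DF = 0.794816, PV = 58.021567
  t = 6.0000: CF_t = 73.000000, DF = 0.759137, PV = 55.416969
  t = 7.0000: CF_t = 1073.000000, DF = 0.725059, PV = 777.988093
Price P = sum_t PV_t = 1152.095132
First compute Macaulay numerator sum_t t * PV_t:
  t * PV_t at t = 1.0000: 69.723018
  t * PV_t at t = 2.0000: 133.186281
  t * PV_t at t = 3.0000: 190.811291
  t * PV_t at t = 4.0000: 242.994321
  t * PV_t at t = 5.0000: 290.107834
  t * PV_t at t = 6.0000: 332.501815
  t * PV_t at t = 7.0000: 5445.916651
Macaulay duration D = 6705.241211 / 1152.095132 = 5.820041
Modified duration = D / (1 + y/m) = 5.820041 / (1 + 0.047000) = 5.558779

Answer: Modified duration = 5.5588


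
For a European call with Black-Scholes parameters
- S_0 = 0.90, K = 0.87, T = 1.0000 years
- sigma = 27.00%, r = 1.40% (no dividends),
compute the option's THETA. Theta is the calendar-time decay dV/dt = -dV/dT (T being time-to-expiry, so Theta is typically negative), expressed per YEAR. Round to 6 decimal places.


Answer: Theta = -0.052371

Derivation:
d1 = 0.3124131544; d2 = 0.0424131544
phi(d1) = 0.3799409159; exp(-qT) = 1.0000000000; exp(-rT) = 0.9860975443
Theta = -S*exp(-qT)*phi(d1)*sigma/(2*sqrt(T)) - r*K*exp(-rT)*N(d2) + q*S*exp(-qT)*N(d1)
N(d1) = 0.6226367227; N(d2) = 0.5169153289; sqrt(T) = 1.0000000000
Term 1 = -0.9000 * 1.0000000000 * 0.3799409159 * 0.2700 / (2 * 1.0000000000) = -0.0461628213
Term 2 = -0.0140 * 0.8700 * 0.9860975443 * 0.5169153289 = -0.0062084984
Term 3 = 0 (no dividend yield, q = 0)
Theta = -0.0461628213 + (-0.0062084984) + (0.0000000000) = -0.052371


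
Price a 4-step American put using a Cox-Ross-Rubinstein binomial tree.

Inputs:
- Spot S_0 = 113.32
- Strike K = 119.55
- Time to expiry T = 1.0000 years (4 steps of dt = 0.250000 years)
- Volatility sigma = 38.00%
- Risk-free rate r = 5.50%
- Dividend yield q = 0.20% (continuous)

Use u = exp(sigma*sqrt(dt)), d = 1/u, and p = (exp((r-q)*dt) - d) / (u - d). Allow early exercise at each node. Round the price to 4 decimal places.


dt = T/N = 0.250000
u = exp(sigma*sqrt(dt)) = 1.209250; d = 1/u = 0.826959
p = (exp((r-q)*dt) - d) / (u - d) = 0.487533
Discount per step: exp(-r*dt) = 0.986344
Stock lattice S(k, i) with i counting down-moves:
  k=0: S(0,0) = 113.3200
  k=1: S(1,0) = 137.0322; S(1,1) = 93.7110
  k=2: S(2,0) = 165.7061; S(2,1) = 113.3200; S(2,2) = 77.4952
  k=3: S(3,0) = 200.3800; S(3,1) = 137.0322; S(3,2) = 93.7110; S(3,3) = 64.0853
  k=4: S(4,0) = 242.3095; S(4,1) = 165.7061; S(4,2) = 113.3200; S(4,3) = 77.4952; S(4,4) = 52.9960
Terminal payoffs V(N, i) = max(K - S_T, 0):
  V(4,0) = 0.000000; V(4,1) = 0.000000; V(4,2) = 6.230000; V(4,3) = 42.054825; V(4,4) = 66.554040
Backward induction: V(k, i) = exp(-r*dt) * [p * V(k+1, i) + (1-p) * V(k+1, i+1)]; then take max(V_cont, immediate exercise) for American.
  V(3,0) = exp(-r*dt) * [p*0.000000 + (1-p)*0.000000] = 0.000000; exercise = 0.000000; V(3,0) = max -> 0.000000
  V(3,1) = exp(-r*dt) * [p*0.000000 + (1-p)*6.230000] = 3.149074; exercise = 0.000000; V(3,1) = max -> 3.149074
  V(3,2) = exp(-r*dt) * [p*6.230000 + (1-p)*42.054825] = 24.253272; exercise = 25.838991; V(3,2) = max -> 25.838991
  V(3,3) = exp(-r*dt) * [p*42.054825 + (1-p)*66.554040] = 53.864129; exercise = 55.464657; V(3,3) = max -> 55.464657
  V(2,0) = exp(-r*dt) * [p*0.000000 + (1-p)*3.149074] = 1.591760; exercise = 0.000000; V(2,0) = max -> 1.591760
  V(2,1) = exp(-r*dt) * [p*3.149074 + (1-p)*25.838991] = 14.575126; exercise = 6.230000; V(2,1) = max -> 14.575126
  V(2,2) = exp(-r*dt) * [p*25.838991 + (1-p)*55.464657] = 40.461000; exercise = 42.054825; V(2,2) = max -> 42.054825
  V(1,0) = exp(-r*dt) * [p*1.591760 + (1-p)*14.575126] = 8.132716; exercise = 0.000000; V(1,0) = max -> 8.132716
  V(1,1) = exp(-r*dt) * [p*14.575126 + (1-p)*42.054825] = 28.266233; exercise = 25.838991; V(1,1) = max -> 28.266233
  V(0,0) = exp(-r*dt) * [p*8.132716 + (1-p)*28.266233] = 18.198530; exercise = 6.230000; V(0,0) = max -> 18.198530

Answer: Price = V(0,0) = 18.1985


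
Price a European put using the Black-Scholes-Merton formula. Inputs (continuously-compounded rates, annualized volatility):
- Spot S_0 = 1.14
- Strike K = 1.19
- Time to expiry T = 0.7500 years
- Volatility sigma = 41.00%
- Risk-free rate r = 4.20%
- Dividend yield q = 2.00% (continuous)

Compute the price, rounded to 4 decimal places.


Answer: Price = 0.1758

Derivation:
d1 = (ln(S/K) + (r - q + 0.5*sigma^2) * T) / (sigma * sqrt(T)) = 0.10311322
d2 = d1 - sigma * sqrt(T) = -0.25195719
exp(-rT) = 0.96899096; exp(-qT) = 0.98511194
P = K * exp(-rT) * N(-d2) - S_0 * exp(-qT) * N(-d1)
N(-d1) = 0.45893655; N(-d2) = 0.59946292
P = 1.1900 * 0.96899096 * 0.59946292 - 1.1400 * 0.98511194 * 0.45893655 = 0.1758


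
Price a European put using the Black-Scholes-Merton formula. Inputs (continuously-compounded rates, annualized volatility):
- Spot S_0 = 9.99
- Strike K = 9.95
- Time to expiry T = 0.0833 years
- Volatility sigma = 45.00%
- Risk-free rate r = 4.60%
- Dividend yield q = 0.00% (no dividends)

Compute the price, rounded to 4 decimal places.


Answer: Price = 0.4771

Derivation:
d1 = (ln(S/K) + (r - q + 0.5*sigma^2) * T) / (sigma * sqrt(T)) = 0.12533291
d2 = d1 - sigma * sqrt(T) = -0.00454491
exp(-rT) = 0.99617553; exp(-qT) = 1.00000000
P = K * exp(-rT) * N(-d2) - S_0 * exp(-qT) * N(-d1)
N(-d1) = 0.45013000; N(-d2) = 0.50181315
P = 9.9500 * 0.99617553 * 0.50181315 - 9.9900 * 1.00000000 * 0.45013000 = 0.4771


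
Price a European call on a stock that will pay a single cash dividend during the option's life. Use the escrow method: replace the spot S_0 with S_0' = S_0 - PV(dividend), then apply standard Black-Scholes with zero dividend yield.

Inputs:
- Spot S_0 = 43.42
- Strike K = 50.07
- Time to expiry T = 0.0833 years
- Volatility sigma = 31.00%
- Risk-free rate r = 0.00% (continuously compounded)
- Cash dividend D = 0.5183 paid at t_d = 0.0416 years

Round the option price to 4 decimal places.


PV(D) = D * exp(-r * t_d) = 0.5183 * 1.00000000 = 0.51830000
S_0' = S_0 - PV(D) = 43.4200 - 0.51830000 = 42.90170000
d1 = (ln(S_0'/K) + (r + sigma^2/2)*T) / (sigma*sqrt(T)) = -1.68219143
d2 = d1 - sigma*sqrt(T) = -1.77166282
exp(-rT) = 1.00000000
N(d1) = 0.04626586; N(d2) = 0.03822527
C = S_0' * N(d1) - K * exp(-rT) * N(d2) = 42.90170000 * 0.04626586 - 50.0700 * 1.00000000 * 0.03822527 = 0.0709

Answer: Price = 0.0709


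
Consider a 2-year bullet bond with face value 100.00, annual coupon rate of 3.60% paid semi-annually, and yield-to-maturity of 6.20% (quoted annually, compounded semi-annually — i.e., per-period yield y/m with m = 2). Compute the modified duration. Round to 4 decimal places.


Coupon per period c = face * coupon_rate / m = 1.800000
Periods per year m = 2; per-period yield y/m = 0.031000
Number of cashflows N = 4
Cashflows (t years, CF_t, discount factor 1/(1+y/m)^(m*t), PV):
  t = 0.5000: CF_t = 1.800000, DF = 0.969932, PV = 1.745878
  t = 1.0000: CF_t = 1.800000, DF = 0.940768, PV = 1.693383
  t = 1.5000: CF_t = 1.800000, DF = 0.912481, PV = 1.642466
  t = 2.0000: CF_t = 101.800000, DF = 0.885045, PV = 90.097578
Price P = sum_t PV_t = 95.179305
First compute Macaulay numerator sum_t t * PV_t:
  t * PV_t at t = 0.5000: 0.872939
  t * PV_t at t = 1.0000: 1.693383
  t * PV_t at t = 1.5000: 2.463700
  t * PV_t at t = 2.0000: 180.195156
Macaulay duration D = 185.225178 / 95.179305 = 1.946066
Modified duration = D / (1 + y/m) = 1.946066 / (1 + 0.031000) = 1.887552

Answer: Modified duration = 1.8876


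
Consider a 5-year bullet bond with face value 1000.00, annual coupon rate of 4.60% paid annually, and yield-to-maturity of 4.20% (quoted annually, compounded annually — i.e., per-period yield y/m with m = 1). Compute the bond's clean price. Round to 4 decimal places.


Answer: Price = 1017.7077

Derivation:
Coupon per period c = face * coupon_rate / m = 46.000000
Periods per year m = 1; per-period yield y/m = 0.042000
Number of cashflows N = 5
Cashflows (t years, CF_t, discount factor 1/(1+y/m)^(m*t), PV):
  t = 1.0000: CF_t = 46.000000, DF = 0.959693, PV = 44.145873
  t = 2.0000: CF_t = 46.000000, DF = 0.921010, PV = 42.366481
  t = 3.0000: CF_t = 46.000000, DF = 0.883887, PV = 40.658811
  t = 4.0000: CF_t = 46.000000, DF = 0.848260, PV = 39.019972
  t = 5.0000: CF_t = 1046.000000, DF = 0.814069, PV = 851.516543
Price P = sum_t PV_t = 1017.707681


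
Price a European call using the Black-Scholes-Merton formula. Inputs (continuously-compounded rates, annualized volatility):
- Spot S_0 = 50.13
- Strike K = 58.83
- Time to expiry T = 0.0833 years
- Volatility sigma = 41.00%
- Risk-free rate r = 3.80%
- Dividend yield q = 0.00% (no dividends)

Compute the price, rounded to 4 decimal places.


Answer: Price = 0.2762

Derivation:
d1 = (ln(S/K) + (r - q + 0.5*sigma^2) * T) / (sigma * sqrt(T)) = -1.26647145
d2 = d1 - sigma * sqrt(T) = -1.38480458
exp(-rT) = 0.99683960; exp(-qT) = 1.00000000
C = S_0 * exp(-qT) * N(d1) - K * exp(-rT) * N(d2)
N(d1) = 0.10267217; N(d2) = 0.08305611
C = 50.1300 * 1.00000000 * 0.10267217 - 58.8300 * 0.99683960 * 0.08305611 = 0.2762


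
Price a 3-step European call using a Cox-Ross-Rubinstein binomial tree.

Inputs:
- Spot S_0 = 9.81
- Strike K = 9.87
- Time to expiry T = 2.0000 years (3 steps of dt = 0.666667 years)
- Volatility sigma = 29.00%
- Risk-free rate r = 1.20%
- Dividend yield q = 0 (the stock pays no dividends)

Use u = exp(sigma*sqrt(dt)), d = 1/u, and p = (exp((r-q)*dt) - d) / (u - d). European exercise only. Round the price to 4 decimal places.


Answer: Price = V(0,0) = 1.7982

Derivation:
dt = T/N = 0.666667
u = exp(sigma*sqrt(dt)) = 1.267167; d = 1/u = 0.789162
p = (exp((r-q)*dt) - d) / (u - d) = 0.457882
Discount per step: exp(-r*dt) = 0.992032
Stock lattice S(k, i) with i counting down-moves:
  k=0: S(0,0) = 9.8100
  k=1: S(1,0) = 12.4309; S(1,1) = 7.7417
  k=2: S(2,0) = 15.7520; S(2,1) = 9.8100; S(2,2) = 6.1094
  k=3: S(3,0) = 19.9605; S(3,1) = 12.4309; S(3,2) = 7.7417; S(3,3) = 4.8213
Terminal payoffs V(N, i) = max(S_T - K, 0):
  V(3,0) = 10.090480; V(3,1) = 2.560912; V(3,2) = 0.000000; V(3,3) = 0.000000
Backward induction: V(k, i) = exp(-r*dt) * [p * V(k+1, i) + (1-p) * V(k+1, i+1)].
  V(2,0) = exp(-r*dt) * [p*10.090480 + (1-p)*2.560912] = 5.960691
  V(2,1) = exp(-r*dt) * [p*2.560912 + (1-p)*0.000000] = 1.163253
  V(2,2) = exp(-r*dt) * [p*0.000000 + (1-p)*0.000000] = 0.000000
  V(1,0) = exp(-r*dt) * [p*5.960691 + (1-p)*1.163253] = 3.333143
  V(1,1) = exp(-r*dt) * [p*1.163253 + (1-p)*0.000000] = 0.528389
  V(0,0) = exp(-r*dt) * [p*3.333143 + (1-p)*0.528389] = 1.798193


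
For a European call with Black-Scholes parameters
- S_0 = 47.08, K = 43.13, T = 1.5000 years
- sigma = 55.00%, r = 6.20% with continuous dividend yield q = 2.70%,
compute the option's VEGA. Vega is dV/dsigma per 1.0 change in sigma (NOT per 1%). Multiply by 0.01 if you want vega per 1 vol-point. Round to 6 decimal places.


d1 = 0.5448325388; d2 = -0.1287771404
phi(d1) = 0.3439153316; exp(-qT) = 0.9603091645; exp(-rT) = 0.9111935003
Vega = S * exp(-qT) * phi(d1) * sqrt(T) = 47.0800 * 0.9603091645 * 0.3439153316 * 1.2247448714 = 19.043409

Answer: Vega = 19.043409


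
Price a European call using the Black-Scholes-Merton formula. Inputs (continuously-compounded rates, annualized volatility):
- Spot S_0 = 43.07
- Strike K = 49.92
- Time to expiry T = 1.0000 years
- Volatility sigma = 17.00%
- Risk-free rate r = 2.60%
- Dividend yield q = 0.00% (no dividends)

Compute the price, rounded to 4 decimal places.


d1 = (ln(S/K) + (r - q + 0.5*sigma^2) * T) / (sigma * sqrt(T)) = -0.63026485
d2 = d1 - sigma * sqrt(T) = -0.80026485
exp(-rT) = 0.97433509; exp(-qT) = 1.00000000
C = S_0 * exp(-qT) * N(d1) - K * exp(-rT) * N(d2)
N(d1) = 0.26426066; N(d2) = 0.21177868
C = 43.0700 * 1.00000000 * 0.26426066 - 49.9200 * 0.97433509 * 0.21177868 = 1.0810

Answer: Price = 1.0810


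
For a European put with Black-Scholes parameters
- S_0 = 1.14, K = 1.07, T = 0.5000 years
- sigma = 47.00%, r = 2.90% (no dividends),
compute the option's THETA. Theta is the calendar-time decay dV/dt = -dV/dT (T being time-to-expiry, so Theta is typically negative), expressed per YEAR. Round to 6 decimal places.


d1 = 0.4004770385; d2 = 0.0681368514
phi(d1) = 0.3681998335; exp(-qT) = 1.0000000000; exp(-rT) = 0.9856046187
Theta = -S*exp(-qT)*phi(d1)*sigma/(2*sqrt(T)) + r*K*exp(-rT)*N(-d2) - q*S*exp(-qT)*N(-d1)
N(-d1) = 0.3444025961; N(-d2) = 0.4728383477; sqrt(T) = 0.7071067812
Term 1 = -1.1400 * 1.0000000000 * 0.3681998335 * 0.4700 / (2 * 0.7071067812) = -0.1394990658
Term 2 = 0.0290 * 1.0700 * 0.9856046187 * 0.4728383477 = 0.0144609624
Term 3 = 0 (no dividend yield, q = 0)
Theta = -0.1394990658 + (0.0144609624) + (0.0000000000) = -0.125038

Answer: Theta = -0.125038
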